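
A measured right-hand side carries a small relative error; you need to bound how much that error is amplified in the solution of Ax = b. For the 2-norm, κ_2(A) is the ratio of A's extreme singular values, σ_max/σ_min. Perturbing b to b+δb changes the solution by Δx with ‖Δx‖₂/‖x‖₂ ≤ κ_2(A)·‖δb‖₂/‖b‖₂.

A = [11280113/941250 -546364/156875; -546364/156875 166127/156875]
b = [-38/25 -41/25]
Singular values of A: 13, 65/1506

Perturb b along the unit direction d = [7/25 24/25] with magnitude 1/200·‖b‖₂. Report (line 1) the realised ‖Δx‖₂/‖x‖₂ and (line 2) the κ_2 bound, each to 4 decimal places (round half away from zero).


0.0056
1.5060

σ_max = 13, σ_min = 65/1506
condition number: 13 ÷ (65/1506) = 301.2000
worst-case relative error ≤ 301.2000 × 1/200 = 1.5060
solve Ax = b  →  x = [-13.0486 -44.4634]
‖b‖₂ = 2.2361 and ‖x‖₂ = 46.3385
re-solving with b+δb shifts x by Δx of norm 0.2590
realised ‖Δx‖/‖x‖ = 0.0056
so the bound overstates the realised error by a factor of ≈ 269.4018 (computed from the unrounded values)


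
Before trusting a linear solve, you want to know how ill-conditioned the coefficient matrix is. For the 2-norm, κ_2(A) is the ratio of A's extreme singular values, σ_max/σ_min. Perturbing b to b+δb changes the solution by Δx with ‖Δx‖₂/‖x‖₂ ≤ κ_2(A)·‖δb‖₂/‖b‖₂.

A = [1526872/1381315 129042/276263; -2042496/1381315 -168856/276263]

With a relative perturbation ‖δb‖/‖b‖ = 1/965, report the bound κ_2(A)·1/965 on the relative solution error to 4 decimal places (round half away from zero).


AᵀA = [260125120576/76321245169 108383664240/76321245169; 108383664240/76321245169 45164186500/76321245169]; tr = 1806445604/451605001, det = 102400/451605001
eigenvalues of AᵀA: λ = (tr ± √(tr²−4·det))/2 = 4, 25600/451605001
so κ_2 = √(4 / (25600/451605001)) = 265.6375
perturbation bound = 265.6375·1/965 = 0.2753

0.2753


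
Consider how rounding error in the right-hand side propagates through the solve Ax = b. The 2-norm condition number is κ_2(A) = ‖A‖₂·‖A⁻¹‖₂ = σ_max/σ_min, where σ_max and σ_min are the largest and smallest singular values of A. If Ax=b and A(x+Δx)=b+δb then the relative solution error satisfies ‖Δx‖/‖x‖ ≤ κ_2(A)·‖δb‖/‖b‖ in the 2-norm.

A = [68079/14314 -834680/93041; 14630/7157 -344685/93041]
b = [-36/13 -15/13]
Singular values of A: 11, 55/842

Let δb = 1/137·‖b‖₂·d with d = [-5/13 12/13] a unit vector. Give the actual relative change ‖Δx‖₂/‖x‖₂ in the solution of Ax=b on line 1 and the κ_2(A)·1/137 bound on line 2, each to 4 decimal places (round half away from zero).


1.2292
1.2292

largest singular value 11, smallest 55/842
κ = σ_max/σ_min = 11/(55/842) = 168.4000
perturbation bound = 168.4000·1/137 = 1.2292
solve Ax = b  →  x = [-0.1283 0.2406]
‖b‖₂ = 3.0000 and ‖x‖₂ = 0.2727
re-solving with b+δb shifts x by Δx of norm 0.3352
realised ‖Δx‖/‖x‖ = 1.2292
so the bound is sharp here: realised error equals the bound


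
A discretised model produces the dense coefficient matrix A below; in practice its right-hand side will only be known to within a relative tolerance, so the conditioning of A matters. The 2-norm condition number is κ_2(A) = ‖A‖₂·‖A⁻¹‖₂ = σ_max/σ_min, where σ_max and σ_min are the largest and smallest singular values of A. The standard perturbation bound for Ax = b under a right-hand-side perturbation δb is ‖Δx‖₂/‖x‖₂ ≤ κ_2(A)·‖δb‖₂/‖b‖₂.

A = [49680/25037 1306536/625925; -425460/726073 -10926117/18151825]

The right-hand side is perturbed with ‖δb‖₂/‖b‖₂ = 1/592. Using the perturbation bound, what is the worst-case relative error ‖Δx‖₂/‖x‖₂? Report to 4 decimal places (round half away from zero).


0.5287

AᵀA = [2256690330000/527182001329 2369473982820/527182001329; 2369473982820/527182001329 2487996123561/527182001329]; tr = 5641719921/626851369, det = 518400/626851369
solving λ² − 5641719921/626851369·λ + 518400/626851369 = 0 gives λ = 9, 57600/626851369
so κ_2 = √(9 / (57600/626851369)) = 312.9625
bound on ‖Δx‖/‖x‖: κ·ε = 312.9625·1/592 = 0.5287


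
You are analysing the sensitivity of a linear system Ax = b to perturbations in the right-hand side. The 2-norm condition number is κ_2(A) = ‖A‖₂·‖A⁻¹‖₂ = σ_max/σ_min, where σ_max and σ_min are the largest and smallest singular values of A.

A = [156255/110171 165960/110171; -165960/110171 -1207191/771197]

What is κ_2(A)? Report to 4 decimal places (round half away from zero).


183.4000

AᵀA = [61781625/14432401 454066560/101026807; 454066560/101026807 3337578441/707187649]; tr = 7568226/840889, det = 2025/840889
eigenvalues of AᵀA: λ = (tr ± √(tr²−4·det))/2 = 9, 225/840889
κ_2(A) = √(λ_max/λ_min) = √(9 / (225/840889)) = 183.4000


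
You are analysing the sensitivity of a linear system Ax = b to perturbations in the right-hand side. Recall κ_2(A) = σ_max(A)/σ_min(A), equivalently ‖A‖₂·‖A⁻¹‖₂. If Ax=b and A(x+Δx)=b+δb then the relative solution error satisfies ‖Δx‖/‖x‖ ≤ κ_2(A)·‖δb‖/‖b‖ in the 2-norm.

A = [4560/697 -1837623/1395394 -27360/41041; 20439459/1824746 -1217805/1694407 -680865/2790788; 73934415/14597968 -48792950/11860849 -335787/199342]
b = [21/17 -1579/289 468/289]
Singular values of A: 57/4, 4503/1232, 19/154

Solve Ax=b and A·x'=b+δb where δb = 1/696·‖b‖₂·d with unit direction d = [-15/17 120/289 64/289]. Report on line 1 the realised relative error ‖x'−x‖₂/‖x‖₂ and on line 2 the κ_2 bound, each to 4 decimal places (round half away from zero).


σ_max = 57/4, σ_min = 19/154
condition number: (57/4) ÷ (19/154) = 115.5000
perturbation bound = 115.5000·1/696 = 0.1659
solve Ax = b  →  x = [-0.4456 8.4093 -22.8382]
‖b‖ = 5.8310, ‖x‖ = 24.3413
with δb = [-0.0074 0.0035 0.0019], A·Δx = δb → ‖Δx‖ = 0.0679
relative error = 0.0028
so the bound overstates the realised error by a factor of ≈ 59.4866 (computed from the unrounded values)

0.0028
0.1659


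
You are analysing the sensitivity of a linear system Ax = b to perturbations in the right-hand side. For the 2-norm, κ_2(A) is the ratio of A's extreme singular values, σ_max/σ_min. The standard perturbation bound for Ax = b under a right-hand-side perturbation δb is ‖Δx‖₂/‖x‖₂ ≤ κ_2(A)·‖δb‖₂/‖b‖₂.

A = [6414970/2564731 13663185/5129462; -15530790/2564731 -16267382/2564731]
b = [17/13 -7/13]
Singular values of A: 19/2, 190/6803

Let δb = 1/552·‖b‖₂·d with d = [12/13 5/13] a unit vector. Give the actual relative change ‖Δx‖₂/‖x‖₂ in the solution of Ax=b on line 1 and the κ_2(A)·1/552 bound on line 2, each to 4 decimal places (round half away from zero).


0.0026
0.6162

σ_max = 19/2, σ_min = 190/6803
condition number: (19/2) ÷ (190/6803) = 340.1500
κ_2(A)·‖δb‖/‖b‖ = 0.6162
solve Ax = b  →  x = [-25.8554 24.7695]
‖b‖ = 1.4142, ‖x‖ = 35.8054
δb = ε·‖b‖·d = [0.0024 0.0010]; solving A·Δx = δb gives ‖Δx‖ = 0.0917
realised ‖Δx‖/‖x‖ = 0.0026
so the bound overstates the realised error by a factor of ≈ 240.5234 (computed from the unrounded values)


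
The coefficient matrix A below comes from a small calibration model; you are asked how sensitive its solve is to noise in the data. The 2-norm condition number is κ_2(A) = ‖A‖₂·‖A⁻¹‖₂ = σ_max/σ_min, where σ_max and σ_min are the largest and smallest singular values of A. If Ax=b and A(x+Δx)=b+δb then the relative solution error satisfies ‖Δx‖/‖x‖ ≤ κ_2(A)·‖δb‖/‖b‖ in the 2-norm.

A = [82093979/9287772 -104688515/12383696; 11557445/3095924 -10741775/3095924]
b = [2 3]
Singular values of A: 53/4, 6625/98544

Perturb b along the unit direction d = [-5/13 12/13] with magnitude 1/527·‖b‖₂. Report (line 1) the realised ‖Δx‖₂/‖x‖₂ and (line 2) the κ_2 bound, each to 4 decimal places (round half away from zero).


σ_max = 53/4, σ_min = 6625/98544
κ_2(A) = (53/4) / (6625/98544) = 197.0880
bound on ‖Δx‖/‖x‖: κ·ε = 197.0880·1/527 = 0.3740
solve Ax = b  →  x = [20.6806 21.3863]
2-norm of b is 3.6056; of x, 29.7500
with δb = [-0.0026 0.0063], A·Δx = δb → ‖Δx‖ = 0.1018
relative error = 0.0034
tightness: 0.0034 against a bound of 0.3740 (unrounded ratio ≈ 0.0091)

0.0034
0.3740


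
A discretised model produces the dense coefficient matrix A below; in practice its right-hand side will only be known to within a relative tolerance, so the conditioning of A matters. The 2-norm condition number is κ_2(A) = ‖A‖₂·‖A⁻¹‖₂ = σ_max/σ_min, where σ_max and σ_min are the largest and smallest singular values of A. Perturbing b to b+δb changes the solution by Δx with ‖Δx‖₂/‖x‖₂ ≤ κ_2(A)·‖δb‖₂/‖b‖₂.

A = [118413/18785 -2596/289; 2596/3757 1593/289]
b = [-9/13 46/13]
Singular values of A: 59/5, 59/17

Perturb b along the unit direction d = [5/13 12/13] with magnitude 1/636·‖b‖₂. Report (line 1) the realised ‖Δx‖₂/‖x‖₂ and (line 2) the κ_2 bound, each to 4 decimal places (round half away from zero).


0.0019
0.0053

σ_max = 59/5, σ_min = 59/17
κ = σ_max/σ_min = (59/5)/(59/17) = 3.4000
perturbation bound = 3.4000·1/636 = 0.0053
solve Ax = b  →  x = [0.6830 0.5563]
‖b‖₂ = 3.6056 and ‖x‖₂ = 0.8809
re-solving with b+δb shifts x by Δx of norm 0.0016
realised ‖Δx‖/‖x‖ = 0.0019
tightness: 0.0019 against a bound of 0.0053 (unrounded ratio ≈ 0.3469)


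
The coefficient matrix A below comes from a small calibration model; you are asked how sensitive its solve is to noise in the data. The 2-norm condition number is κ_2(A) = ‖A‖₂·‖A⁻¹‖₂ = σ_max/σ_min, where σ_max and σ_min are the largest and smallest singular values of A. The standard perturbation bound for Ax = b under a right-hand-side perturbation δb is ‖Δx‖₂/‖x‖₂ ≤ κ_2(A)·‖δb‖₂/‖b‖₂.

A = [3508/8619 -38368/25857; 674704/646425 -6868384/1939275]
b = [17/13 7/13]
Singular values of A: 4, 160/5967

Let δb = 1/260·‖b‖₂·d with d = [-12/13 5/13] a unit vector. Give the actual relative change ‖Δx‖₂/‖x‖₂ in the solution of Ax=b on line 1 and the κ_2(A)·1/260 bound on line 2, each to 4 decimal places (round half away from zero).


from the listed singular values, σ₁ = 4, σ_n = 160/5967
condition number: 4 ÷ (160/5967) = 149.1750
perturbation bound = 149.1750·1/260 = 0.5738
solve Ax = b  →  x = [-35.7320 -10.6823]
‖b‖ = 1.4142, ‖x‖ = 37.2946
δb = ε·‖b‖·d = [-0.0050 0.0021]; solving A·Δx = δb gives ‖Δx‖ = 0.2029
realised ‖Δx‖/‖x‖ = 0.0054
so the bound overstates the realised error by a factor of ≈ 105.4850 (computed from the unrounded values)

0.0054
0.5738


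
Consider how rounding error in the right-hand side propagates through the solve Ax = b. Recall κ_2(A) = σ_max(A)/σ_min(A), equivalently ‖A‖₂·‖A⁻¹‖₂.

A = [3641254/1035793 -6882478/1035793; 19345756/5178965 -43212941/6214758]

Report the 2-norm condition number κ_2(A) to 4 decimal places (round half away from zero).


315.1500

form AᵀA = [839151655796/31892602225 -944002692658/19135561335; -944002692658/19135561335 4248067054705/45925347204] with trace 472010851129/3972780900 and determinant 141158161/993195225
char-poly roots: 11881/100 and 47524/39727809
κ_2(A) = √(λ_max/λ_min) = √((11881/100) / (47524/39727809)) = 315.1500


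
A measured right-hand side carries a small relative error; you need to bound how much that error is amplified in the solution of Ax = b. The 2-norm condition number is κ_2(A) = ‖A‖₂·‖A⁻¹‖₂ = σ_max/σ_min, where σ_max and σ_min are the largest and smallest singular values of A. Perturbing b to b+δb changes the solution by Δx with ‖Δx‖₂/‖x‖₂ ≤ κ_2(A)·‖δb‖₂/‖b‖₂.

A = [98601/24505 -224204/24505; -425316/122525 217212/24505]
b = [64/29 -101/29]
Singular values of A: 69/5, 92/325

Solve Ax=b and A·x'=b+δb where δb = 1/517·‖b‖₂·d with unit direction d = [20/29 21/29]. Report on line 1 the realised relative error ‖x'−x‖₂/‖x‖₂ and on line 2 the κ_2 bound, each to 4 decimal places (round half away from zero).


from the listed singular values, σ₁ = 69/5, σ_n = 92/325
κ_2(A) = (69/5) / (92/325) = 48.7500
perturbation bound = 48.7500·1/517 = 0.0943
solve Ax = b  →  x = [-3.1494 -1.6263]
‖b‖ = 4.1231, ‖x‖ = 3.5445
with δb = [0.0055 0.0058], A·Δx = δb → ‖Δx‖ = 0.0282
realised ‖Δx‖/‖x‖ = 0.0079
so the bound overstates the realised error by a factor of ≈ 11.8633 (computed from the unrounded values)

0.0079
0.0943


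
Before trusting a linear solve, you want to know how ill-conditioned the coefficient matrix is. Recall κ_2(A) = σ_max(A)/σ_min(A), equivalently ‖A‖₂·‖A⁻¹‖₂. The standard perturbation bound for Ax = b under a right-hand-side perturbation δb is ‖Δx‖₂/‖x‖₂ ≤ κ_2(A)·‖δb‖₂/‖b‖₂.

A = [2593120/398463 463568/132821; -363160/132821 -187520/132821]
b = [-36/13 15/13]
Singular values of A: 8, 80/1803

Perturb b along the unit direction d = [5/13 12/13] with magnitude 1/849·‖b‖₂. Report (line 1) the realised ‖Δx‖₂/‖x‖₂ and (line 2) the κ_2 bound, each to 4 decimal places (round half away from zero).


from the listed singular values, σ₁ = 8, σ_n = 80/1803
κ = σ_max/σ_min = 8/(80/1803) = 180.3000
worst-case relative error ≤ 180.3000 × 1/849 = 0.2124
solve Ax = b  →  x = [-0.3309 -0.1765]
‖b‖₂ = 3.0000 and ‖x‖₂ = 0.3750
re-solving with b+δb shifts x by Δx of norm 0.0796
relative error = 0.2124
realised/bound = 1 exactly: the bound is attained for this b and d

0.2124
0.2124


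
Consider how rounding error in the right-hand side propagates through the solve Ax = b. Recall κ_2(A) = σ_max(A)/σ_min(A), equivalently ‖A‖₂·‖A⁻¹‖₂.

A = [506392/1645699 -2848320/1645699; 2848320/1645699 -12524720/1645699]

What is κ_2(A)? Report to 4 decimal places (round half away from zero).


97.9000

M = AᵀA = [4978798144/1611139321 -22080176640/1611139321; -22080176640/1611139321 98144876800/1611139321]. tr(M)=61346624/958441, det(M)=409600/958441
λ_max, λ_min = (61346624/958441 ± √3761837966462976/918609150481)/2 = 64, 6400/958441
κ_2(A) = √(λ_max/λ_min) = √(64 / (6400/958441)) = 97.9000


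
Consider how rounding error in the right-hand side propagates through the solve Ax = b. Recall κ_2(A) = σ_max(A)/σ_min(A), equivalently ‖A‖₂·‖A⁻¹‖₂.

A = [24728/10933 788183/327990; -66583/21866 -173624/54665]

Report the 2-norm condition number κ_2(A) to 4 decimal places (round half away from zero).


226.2000

form AᵀA = [6879191825/478121956 5417140960/358591467; 5417140960/358591467 68258520121/4303097604] with trace 77390753/2558322 and determinant 366025/20466576
eigenvalues of AᵀA: λ = (tr ± √(tr²−4·det))/2 = 121/4, 3025/5116644
so κ_2 = √((121/4) / (3025/5116644)) = 226.2000


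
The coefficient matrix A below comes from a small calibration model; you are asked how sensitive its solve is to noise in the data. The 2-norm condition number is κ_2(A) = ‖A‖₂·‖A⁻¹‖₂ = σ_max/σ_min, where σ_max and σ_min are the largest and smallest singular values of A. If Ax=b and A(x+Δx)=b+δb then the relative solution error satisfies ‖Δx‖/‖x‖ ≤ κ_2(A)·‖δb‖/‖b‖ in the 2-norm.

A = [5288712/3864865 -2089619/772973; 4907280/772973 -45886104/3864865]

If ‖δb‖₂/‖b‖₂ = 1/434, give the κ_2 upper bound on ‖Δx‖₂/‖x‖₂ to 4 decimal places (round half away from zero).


0.4791

form AᵀA = [374780130624/8885890225 -140527872408/1777178045; -140527872408/1777178045 1317487941361/8885890225] with trace 1171119773/6149405 and determinant 644753664/768675625
char-poly roots: 4761/25 and 135424/30747025
κ = σ_max/σ_min = (69/5)/(368/5545) = 207.9375
worst-case relative error ≤ 207.9375 × 1/434 = 0.4791


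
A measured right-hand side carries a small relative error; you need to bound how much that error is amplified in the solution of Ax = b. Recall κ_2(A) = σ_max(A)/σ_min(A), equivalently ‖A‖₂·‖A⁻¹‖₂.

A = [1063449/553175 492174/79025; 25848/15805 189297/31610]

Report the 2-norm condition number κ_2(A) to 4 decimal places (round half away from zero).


61.0400

form AᵀA = [2317918761/363855625 1131432786/51979375; 1131432786/51979375 2217330369/29702500] with trace 188673381/2328676 and determinant 4100625/2328676
λ_max, λ_min = (188673381/2328676 ± √35559448589881161/5422731912976)/2 = 81, 50625/2328676
κ_2(A) = √(λ_max/λ_min) = √(81 / (50625/2328676)) = 61.0400


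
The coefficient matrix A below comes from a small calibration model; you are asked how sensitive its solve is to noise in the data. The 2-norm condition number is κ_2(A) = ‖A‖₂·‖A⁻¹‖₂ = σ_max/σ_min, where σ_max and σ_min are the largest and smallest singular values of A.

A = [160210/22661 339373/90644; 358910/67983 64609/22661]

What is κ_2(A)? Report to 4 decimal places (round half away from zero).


255.9360

form AᵀA = [359821585000/4621688289 127934054875/3081125526; 127934054875/3081125526 181963199225/8216334736] with trace 25587592225/255872016 and determinant 9765625/63968004
solving λ² − 25587592225/255872016·λ + 9765625/63968004 = 0 gives λ = 100, 390625/255872016
κ_2(A) = √(λ_max/λ_min) = √(100 / (390625/255872016)) = 255.9360


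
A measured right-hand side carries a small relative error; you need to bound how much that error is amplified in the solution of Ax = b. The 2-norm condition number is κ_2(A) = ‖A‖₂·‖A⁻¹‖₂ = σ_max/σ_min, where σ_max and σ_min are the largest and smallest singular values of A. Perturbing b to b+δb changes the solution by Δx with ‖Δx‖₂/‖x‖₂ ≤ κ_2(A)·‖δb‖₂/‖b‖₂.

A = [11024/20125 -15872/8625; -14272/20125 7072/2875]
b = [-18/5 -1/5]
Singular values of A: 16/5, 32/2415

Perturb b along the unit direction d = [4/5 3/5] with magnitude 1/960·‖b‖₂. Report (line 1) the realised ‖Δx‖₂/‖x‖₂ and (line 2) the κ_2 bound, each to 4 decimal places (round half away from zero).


0.0013
0.2516

from the listed singular values, σ₁ = 16/5, σ_n = 32/2415
κ_2(A) = (16/5) / (32/2415) = 241.5000
worst-case relative error ≤ 241.5000 × 1/960 = 0.2516
solve Ax = b  →  x = [-217.5250 -62.7938]
‖b‖₂ = 3.6056 and ‖x‖₂ = 226.4071
re-solving with b+δb shifts x by Δx of norm 0.2834
dividing the unrounded norms, ‖Δx‖/‖x‖ = 0.0013
tightness: 0.0013 against a bound of 0.2516 (unrounded ratio ≈ 0.0050)


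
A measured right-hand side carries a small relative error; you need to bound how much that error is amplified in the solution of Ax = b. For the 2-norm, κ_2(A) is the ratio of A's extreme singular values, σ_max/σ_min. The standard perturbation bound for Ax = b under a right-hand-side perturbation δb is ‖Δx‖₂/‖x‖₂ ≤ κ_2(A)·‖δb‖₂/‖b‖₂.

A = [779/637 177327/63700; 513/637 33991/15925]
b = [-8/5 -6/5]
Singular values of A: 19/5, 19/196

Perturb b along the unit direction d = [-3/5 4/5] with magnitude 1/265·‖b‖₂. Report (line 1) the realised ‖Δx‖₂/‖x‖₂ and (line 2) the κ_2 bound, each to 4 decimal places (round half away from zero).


0.1479
0.1479

σ_max = 19/5, σ_min = 19/196
condition number: (19/5) ÷ (19/196) = 39.2000
κ_2(A)·‖δb‖/‖b‖ = 0.1479
solve Ax = b  →  x = [-0.2024 -0.4858]
2-norm of b is 2.0000; of x, 0.5263
δb = ε·‖b‖·d = [-0.0045 0.0060]; solving A·Δx = δb gives ‖Δx‖ = 0.0779
realised ‖Δx‖/‖x‖ = 0.1479
so the bound is sharp here: realised error equals the bound


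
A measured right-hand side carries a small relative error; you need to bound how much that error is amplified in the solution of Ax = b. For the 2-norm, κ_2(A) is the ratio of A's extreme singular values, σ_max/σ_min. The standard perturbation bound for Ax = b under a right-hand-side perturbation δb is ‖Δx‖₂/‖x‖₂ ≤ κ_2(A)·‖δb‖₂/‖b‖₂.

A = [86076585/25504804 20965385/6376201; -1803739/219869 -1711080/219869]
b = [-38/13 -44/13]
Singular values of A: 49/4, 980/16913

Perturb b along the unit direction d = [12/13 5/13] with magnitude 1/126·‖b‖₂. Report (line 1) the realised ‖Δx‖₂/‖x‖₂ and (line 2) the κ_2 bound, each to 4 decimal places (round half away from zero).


0.0089
1.6779

σ_max = 49/4, σ_min = 980/16913
κ_2(A) = (49/4) / (980/16913) = 211.4125
κ_2(A)·‖δb‖/‖b‖ = 1.6779
solve Ax = b  →  x = [47.7270 -49.8766]
‖b‖₂ = 4.4721 and ‖x‖₂ = 69.0328
Δx = A⁻¹·δb where δb = 1/126·4.4721·d; ‖Δx‖ = 0.6125
relative error = 0.0089
realised/bound (from unrounded values) ≈ 0.0053


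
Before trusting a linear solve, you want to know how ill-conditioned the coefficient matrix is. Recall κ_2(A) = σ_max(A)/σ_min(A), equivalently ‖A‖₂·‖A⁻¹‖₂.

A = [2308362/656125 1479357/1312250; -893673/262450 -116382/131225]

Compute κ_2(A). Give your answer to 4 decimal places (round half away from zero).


AᵀA = [49084930161/2047562500 3576146112/511890625; 3576146112/511890625 4212811089/2047562500]; tr = 42638193/1638050, det = 6765201/13104400
solving λ² − 42638193/1638050·λ + 6765201/13104400 = 0 gives λ = 2601/100, 2601/131044
σ_max=√(2601/100)=(51/10), σ_min=√(2601/131044)=(51/362) → κ = 36.2000

36.2000


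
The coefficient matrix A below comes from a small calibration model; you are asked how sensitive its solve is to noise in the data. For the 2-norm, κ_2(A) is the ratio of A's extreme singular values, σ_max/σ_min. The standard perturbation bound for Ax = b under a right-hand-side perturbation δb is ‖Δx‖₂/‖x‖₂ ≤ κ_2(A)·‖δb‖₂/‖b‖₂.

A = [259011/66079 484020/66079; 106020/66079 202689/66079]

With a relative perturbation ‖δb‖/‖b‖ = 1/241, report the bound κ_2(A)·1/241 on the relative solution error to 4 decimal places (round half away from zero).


1.2407

AᵀA = [463473009/25836889 868968000/25836889; 868968000/25836889 1629338409/25836889]; tr = 7241562/89401, det = 6561/89401
solving λ² − 7241562/89401·λ + 6561/89401 = 0 gives λ = 81, 81/89401
κ = σ_max/σ_min = 9/(9/299) = 299.0000
perturbation bound = 299.0000·1/241 = 1.2407


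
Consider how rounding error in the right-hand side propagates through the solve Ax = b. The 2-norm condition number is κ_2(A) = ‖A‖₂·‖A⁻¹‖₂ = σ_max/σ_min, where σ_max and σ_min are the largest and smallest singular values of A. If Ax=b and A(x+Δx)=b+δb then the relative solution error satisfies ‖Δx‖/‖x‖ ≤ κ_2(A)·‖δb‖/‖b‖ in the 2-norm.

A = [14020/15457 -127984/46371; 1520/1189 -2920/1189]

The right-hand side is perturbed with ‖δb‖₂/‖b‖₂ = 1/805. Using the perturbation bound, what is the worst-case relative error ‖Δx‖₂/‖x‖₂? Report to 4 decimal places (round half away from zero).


0.0153

form AᵀA = [698000/284089 -4809280/852267; -4809280/852267 34897216/2556801] with trace 243664/15129 and determinant 25600/15129
λ_max, λ_min = (243664/15129 ± √57822935296/228886641)/2 = 16, 1600/15129
κ = σ_max/σ_min = 4/(40/123) = 12.3000
worst-case relative error ≤ 12.3000 × 1/805 = 0.0153


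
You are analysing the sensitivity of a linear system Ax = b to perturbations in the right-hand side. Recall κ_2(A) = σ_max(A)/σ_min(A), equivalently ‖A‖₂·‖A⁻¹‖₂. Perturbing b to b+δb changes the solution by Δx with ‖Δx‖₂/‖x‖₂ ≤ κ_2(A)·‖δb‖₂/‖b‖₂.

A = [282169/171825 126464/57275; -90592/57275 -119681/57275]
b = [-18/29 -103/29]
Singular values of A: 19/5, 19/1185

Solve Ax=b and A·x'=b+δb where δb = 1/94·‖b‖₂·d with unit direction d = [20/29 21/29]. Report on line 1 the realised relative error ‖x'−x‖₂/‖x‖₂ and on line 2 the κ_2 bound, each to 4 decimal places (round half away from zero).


largest singular value 19/5, smallest 19/1185
condition number: (19/5) ÷ (19/1185) = 237.0000
bound on ‖Δx‖/‖x‖: κ·ε = 237.0000·1/94 = 2.5213
solve Ax = b  →  x = [150.0000 -111.8421]
‖b‖ = 3.6056, ‖x‖ = 187.1060
with δb = [0.0265 0.0278], A·Δx = δb → ‖Δx‖ = 2.3923
dividing the unrounded norms, ‖Δx‖/‖x‖ = 0.0128
realised/bound (from unrounded values) ≈ 0.0051

0.0128
2.5213


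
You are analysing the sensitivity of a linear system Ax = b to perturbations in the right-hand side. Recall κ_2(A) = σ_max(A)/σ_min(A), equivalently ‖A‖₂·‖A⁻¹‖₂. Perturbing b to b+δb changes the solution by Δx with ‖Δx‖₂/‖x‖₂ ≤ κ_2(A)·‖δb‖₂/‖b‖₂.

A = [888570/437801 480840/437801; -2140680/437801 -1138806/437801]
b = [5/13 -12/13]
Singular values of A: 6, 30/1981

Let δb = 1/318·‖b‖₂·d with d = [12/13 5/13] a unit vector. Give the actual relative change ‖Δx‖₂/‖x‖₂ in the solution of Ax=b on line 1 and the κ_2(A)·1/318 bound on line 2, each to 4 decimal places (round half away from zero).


largest singular value 6, smallest 30/1981
κ_2(A) = 6 / (30/1981) = 396.2000
perturbation bound = 396.2000·1/318 = 1.2459
solve Ax = b  →  x = [0.1471 0.0784]
2-norm of b is 1.0000; of x, 0.1667
Δx = A⁻¹·δb where δb = 1/318·1.0000·d; ‖Δx‖ = 0.2077
relative error = 1.2459
so the bound is sharp here: realised error equals the bound

1.2459
1.2459


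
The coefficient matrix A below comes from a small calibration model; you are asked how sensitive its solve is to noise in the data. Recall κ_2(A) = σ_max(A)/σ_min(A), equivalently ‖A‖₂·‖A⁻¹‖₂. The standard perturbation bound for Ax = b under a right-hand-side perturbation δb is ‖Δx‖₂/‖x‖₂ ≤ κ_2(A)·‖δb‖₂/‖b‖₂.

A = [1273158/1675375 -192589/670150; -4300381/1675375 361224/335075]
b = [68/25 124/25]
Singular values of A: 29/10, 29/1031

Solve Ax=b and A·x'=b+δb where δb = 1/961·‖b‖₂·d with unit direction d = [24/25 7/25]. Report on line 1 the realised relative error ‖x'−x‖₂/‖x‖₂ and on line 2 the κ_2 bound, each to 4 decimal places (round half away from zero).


largest singular value 29/10, smallest 29/1031
κ = σ_max/σ_min = (29/10)/(29/1031) = 103.1000
κ_2(A)·‖δb‖/‖b‖ = 0.1073
solve Ax = b  →  x = [53.4218 131.7984]
2-norm of b is 5.6569; of x, 142.2136
re-solving with b+δb shifts x by Δx of norm 0.2093
relative error = 0.0015
realised/bound (from unrounded values) ≈ 0.0137

0.0015
0.1073


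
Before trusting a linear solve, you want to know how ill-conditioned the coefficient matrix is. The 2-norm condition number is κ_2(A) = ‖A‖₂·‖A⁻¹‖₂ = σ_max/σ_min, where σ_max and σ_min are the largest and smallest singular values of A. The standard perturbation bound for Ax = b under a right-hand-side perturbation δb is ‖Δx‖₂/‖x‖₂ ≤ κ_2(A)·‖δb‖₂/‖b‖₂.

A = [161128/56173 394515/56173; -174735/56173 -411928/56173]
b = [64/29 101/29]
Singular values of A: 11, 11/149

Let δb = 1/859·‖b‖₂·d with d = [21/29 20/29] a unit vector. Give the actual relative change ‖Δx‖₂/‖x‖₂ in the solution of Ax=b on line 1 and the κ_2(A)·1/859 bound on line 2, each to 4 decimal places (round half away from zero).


largest singular value 11, smallest 11/149
condition number: 11 ÷ (11/149) = 149.0000
perturbation bound = 149.0000·1/859 = 0.1735
solve Ax = b  →  x = [-50.0490 20.7552]
‖b‖ = 4.1231, ‖x‖ = 54.1819
δb = ε·‖b‖·d = [0.0035 0.0033]; solving A·Δx = δb gives ‖Δx‖ = 0.0650
dividing the unrounded norms, ‖Δx‖/‖x‖ = 0.0012
tightness: 0.0012 against a bound of 0.1735 (unrounded ratio ≈ 0.0069)

0.0012
0.1735


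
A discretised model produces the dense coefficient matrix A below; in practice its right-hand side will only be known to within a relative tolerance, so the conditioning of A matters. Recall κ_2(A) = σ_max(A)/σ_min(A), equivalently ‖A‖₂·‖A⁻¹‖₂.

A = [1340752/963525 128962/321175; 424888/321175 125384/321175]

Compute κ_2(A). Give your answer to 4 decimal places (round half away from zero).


332.2500

form AᵀA = [162776896/44156025 15825376/14718675; 15825376/14718675 1538756/4906225] with trace 7065028/1766241 and determinant 256/1766241
solving λ² − 7065028/1766241·λ + 256/1766241 = 0 gives λ = 4, 64/1766241
so κ_2 = √(4 / (64/1766241)) = 332.2500


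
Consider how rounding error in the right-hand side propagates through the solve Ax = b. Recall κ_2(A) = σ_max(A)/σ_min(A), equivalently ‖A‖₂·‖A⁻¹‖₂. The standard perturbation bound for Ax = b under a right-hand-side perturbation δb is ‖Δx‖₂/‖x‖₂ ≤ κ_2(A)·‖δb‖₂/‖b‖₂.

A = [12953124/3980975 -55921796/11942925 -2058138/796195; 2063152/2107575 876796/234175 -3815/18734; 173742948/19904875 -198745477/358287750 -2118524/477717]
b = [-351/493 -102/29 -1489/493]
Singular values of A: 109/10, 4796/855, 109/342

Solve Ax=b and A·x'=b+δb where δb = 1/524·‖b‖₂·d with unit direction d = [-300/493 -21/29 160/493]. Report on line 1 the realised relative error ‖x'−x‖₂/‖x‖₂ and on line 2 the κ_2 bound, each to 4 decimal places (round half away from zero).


from the listed singular values, σ₁ = 109/10, σ_n = 109/342
κ_2(A) = (109/10) / (109/342) = 34.2000
bound on ‖Δx‖/‖x‖: κ·ε = 34.2000·1/524 = 0.0653
solve Ax = b  →  x = [2.4520 -1.2723 5.6665]
2-norm of b is 4.6904; of x, 6.3040
δb = ε·‖b‖·d = [-0.0054 -0.0065 0.0029]; solving A·Δx = δb gives ‖Δx‖ = 0.0281
relative error = 0.0045
so the bound overstates the realised error by a factor of ≈ 14.6498 (computed from the unrounded values)

0.0045
0.0653


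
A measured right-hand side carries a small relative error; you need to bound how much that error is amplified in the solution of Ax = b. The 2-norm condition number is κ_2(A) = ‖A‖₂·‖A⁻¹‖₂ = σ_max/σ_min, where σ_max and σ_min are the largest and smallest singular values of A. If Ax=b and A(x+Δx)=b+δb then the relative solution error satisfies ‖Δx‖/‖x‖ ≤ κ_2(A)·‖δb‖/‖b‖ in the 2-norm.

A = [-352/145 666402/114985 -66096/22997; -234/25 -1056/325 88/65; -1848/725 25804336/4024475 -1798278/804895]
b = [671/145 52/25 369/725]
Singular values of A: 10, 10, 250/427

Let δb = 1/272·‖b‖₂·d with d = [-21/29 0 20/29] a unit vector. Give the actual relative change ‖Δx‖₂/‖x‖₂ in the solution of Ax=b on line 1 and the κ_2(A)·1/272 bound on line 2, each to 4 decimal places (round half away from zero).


0.0062
0.0628

σ_max = 10, σ_min = 250/427
condition number: 10 ÷ (250/427) = 17.0800
worst-case relative error ≤ 17.0800 × 1/272 = 0.0628
solve Ax = b  →  x = [-0.3200 -1.7308 -4.8298]
2-norm of b is 5.0990; of x, 5.1406
Δx = A⁻¹·δb where δb = 1/272·5.0990·d; ‖Δx‖ = 0.0320
realised ‖Δx‖/‖x‖ = 0.0062
realised/bound (from unrounded values) ≈ 0.0992


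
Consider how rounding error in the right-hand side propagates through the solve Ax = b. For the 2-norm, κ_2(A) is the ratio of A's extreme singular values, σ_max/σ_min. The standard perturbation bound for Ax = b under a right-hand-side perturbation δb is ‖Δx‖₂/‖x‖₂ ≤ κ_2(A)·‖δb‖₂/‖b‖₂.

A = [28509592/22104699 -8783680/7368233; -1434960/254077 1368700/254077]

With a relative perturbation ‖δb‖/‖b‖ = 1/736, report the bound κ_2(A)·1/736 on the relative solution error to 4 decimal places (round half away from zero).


AᵀA = [9755027930944/290670861321 -3096767517760/96890287107; -3096767517760/96890287107 983124160400/32296762369]; tr = 22120267984/345625281, det = 16000000/345625281
solving λ² − 22120267984/345625281·λ + 16000000/345625281 = 0 gives λ = 64, 250000/345625281
σ_max=√64=8, σ_min=√(250000/345625281)=(500/18591) → κ = 297.4560
bound on ‖Δx‖/‖x‖: κ·ε = 297.4560·1/736 = 0.4042

0.4042


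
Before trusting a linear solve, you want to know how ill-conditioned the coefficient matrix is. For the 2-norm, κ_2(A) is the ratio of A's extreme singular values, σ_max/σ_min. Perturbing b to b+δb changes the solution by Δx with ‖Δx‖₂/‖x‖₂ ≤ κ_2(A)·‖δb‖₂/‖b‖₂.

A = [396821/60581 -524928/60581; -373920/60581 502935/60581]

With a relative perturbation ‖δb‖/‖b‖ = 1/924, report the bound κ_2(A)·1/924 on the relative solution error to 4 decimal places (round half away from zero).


M = AᵀA = [353487601/4363921 -471295968/4363921; -471295968/4363921 628410249/4363921]. tr(M)=981897850/4363921, det(M)=3515625/4363921
char-poly roots: 225 and 15625/4363921
κ_2(A) = √(λ_max/λ_min) = √(225 / (15625/4363921)) = 250.6800
perturbation bound = 250.6800·1/924 = 0.2713

0.2713


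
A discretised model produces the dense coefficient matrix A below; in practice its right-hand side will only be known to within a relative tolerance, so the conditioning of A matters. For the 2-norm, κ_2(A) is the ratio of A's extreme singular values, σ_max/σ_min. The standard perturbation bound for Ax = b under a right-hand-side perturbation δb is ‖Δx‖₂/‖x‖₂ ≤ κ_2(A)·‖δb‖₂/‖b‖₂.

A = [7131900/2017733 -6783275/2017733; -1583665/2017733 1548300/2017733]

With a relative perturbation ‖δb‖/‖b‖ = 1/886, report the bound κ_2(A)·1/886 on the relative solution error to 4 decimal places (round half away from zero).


M = AᵀA = [31750144225/2421919369 -30237732000/2421919369; -30237732000/2421919369 28798365625/2421919369]. tr(M)=71995850/2879809, det(M)=15625/2879809
solving λ² − 71995850/2879809·λ + 15625/2879809 = 0 gives λ = 25, 625/2879809
κ = σ_max/σ_min = 5/(25/1697) = 339.4000
worst-case relative error ≤ 339.4000 × 1/886 = 0.3831

0.3831


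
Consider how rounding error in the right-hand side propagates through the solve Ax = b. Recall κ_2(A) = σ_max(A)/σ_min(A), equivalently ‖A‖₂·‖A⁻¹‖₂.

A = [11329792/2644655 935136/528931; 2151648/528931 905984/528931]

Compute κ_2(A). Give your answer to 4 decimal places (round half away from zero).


M = AᵀA = [290254357504/8316528025 24187502592/1663305605; 24187502592/1663305605 2015798272/332661121]. tr(M)=2015676416/49210225, det(M)=1048576/49210225
λ_max, λ_min = (2015676416/49210225 ± √4062745011375046656/2421646244550625)/2 = 1024/25, 1024/1968409
κ_2(A) = √(λ_max/λ_min) = √((1024/25) / (1024/1968409)) = 280.6000

280.6000


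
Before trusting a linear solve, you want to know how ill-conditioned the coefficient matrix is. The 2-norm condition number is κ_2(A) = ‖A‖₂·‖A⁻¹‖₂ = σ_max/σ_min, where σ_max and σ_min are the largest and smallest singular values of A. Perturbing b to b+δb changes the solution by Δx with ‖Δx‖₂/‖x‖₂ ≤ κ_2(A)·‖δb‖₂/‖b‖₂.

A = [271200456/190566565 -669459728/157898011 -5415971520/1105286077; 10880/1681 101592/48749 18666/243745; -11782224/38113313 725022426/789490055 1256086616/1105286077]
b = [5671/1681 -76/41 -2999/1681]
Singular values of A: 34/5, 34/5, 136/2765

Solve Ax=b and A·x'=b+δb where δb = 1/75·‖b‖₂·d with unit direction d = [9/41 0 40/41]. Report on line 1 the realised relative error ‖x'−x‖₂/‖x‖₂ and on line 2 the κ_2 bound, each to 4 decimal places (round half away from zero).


σ_max = 34/5, σ_min = 136/2765
κ = σ_max/σ_min = (34/5)/(136/2765) = 138.2500
perturbation bound = 138.2500·1/75 = 1.8433
solve Ax = b  →  x = [-4.6063 13.9342 -14.0830]
2-norm of b is 4.2426; of x, 20.3399
with δb = [0.0124 0.0000 0.0552], A·Δx = δb → ‖Δx‖ = 1.1501
dividing the unrounded norms, ‖Δx‖/‖x‖ = 0.0565
realised/bound (from unrounded values) ≈ 0.0307

0.0565
1.8433


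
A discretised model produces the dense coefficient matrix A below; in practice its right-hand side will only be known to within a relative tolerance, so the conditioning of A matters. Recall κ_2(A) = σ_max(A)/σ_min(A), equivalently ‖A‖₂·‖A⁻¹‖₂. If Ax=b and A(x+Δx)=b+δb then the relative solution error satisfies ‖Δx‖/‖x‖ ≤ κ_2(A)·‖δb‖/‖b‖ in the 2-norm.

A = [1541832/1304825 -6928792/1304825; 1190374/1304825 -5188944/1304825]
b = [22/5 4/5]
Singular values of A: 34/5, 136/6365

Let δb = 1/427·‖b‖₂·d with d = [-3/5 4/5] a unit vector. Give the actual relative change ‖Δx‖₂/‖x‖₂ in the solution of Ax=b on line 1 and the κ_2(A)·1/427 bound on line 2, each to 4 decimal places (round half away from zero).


0.0052
0.7453

from the listed singular values, σ₁ = 34/5, σ_n = 136/6365
κ_2(A) = (34/5) / (136/6365) = 318.2500
κ_2(A)·‖δb‖/‖b‖ = 0.7453
solve Ax = b  →  x = [-91.1908 -21.1209]
2-norm of b is 4.4721; of x, 93.6048
Δx = A⁻¹·δb where δb = 1/427·4.4721·d; ‖Δx‖ = 0.4902
realised ‖Δx‖/‖x‖ = 0.0052
tightness: 0.0052 against a bound of 0.7453 (unrounded ratio ≈ 0.0070)


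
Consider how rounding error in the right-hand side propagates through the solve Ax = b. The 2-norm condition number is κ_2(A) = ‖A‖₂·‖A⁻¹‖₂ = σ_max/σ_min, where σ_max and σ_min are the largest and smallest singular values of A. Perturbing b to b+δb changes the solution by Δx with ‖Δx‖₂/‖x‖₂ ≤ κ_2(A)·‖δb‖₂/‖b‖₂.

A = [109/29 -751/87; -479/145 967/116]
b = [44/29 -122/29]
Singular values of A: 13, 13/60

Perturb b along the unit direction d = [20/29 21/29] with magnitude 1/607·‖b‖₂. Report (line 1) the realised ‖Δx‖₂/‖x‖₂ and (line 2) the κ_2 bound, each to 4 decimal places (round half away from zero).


σ_max = 13, σ_min = 13/60
condition number: 13 ÷ (13/60) = 60.0000
perturbation bound = 60.0000·1/607 = 0.0988
solve Ax = b  →  x = [-8.4024 -3.8343]
‖b‖ = 4.4721, ‖x‖ = 9.2359
δb = ε·‖b‖·d = [0.0051 0.0053]; solving A·Δx = δb gives ‖Δx‖ = 0.0340
realised ‖Δx‖/‖x‖ = 0.0037
so the bound overstates the realised error by a factor of ≈ 26.8477 (computed from the unrounded values)

0.0037
0.0988


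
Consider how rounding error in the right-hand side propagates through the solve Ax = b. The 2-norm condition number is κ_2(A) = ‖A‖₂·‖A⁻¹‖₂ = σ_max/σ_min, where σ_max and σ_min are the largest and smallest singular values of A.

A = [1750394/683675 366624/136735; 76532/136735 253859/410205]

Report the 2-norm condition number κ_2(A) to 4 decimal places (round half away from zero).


172.5000

M = AᵀA = [1909760756/278055625 1203064268/166833375; 1203064268/166833375 151595813/20020005]. tr(M)=42969469/2975625, det(M)=521284/74390625
eigenvalues of AᵀA: λ = (tr ± √(tr²−4·det))/2 = 361/25, 1444/2975625
so κ_2 = √((361/25) / (1444/2975625)) = 172.5000


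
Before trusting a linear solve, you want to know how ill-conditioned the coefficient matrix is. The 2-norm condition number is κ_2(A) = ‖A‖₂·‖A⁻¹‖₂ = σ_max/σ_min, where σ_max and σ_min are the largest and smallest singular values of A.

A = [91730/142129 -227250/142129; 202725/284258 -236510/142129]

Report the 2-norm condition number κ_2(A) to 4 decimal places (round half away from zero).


form AᵀA = [88888225/96079204 -53292375/24019801; -53292375/24019801 127918600/24019801] with trace 3553625/568516 and determinant 625/142129
char-poly roots: 25/4 and 100/142129
κ_2(A) = √(λ_max/λ_min) = √((25/4) / (100/142129)) = 94.2500

94.2500


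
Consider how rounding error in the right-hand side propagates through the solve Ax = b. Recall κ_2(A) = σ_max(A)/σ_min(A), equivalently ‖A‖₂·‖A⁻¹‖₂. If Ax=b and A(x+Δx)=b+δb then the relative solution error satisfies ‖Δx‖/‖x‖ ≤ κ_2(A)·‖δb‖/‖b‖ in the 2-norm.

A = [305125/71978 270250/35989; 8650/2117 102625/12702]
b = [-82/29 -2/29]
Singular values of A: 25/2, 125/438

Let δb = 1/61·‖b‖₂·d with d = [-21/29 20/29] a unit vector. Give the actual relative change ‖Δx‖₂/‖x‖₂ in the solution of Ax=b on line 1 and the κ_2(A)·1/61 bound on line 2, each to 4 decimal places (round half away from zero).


0.0232
0.7180

largest singular value 25/2, smallest 125/438
κ = σ_max/σ_min = (25/2)/(125/438) = 43.8000
worst-case relative error ≤ 43.8000 × 1/61 = 0.7180
solve Ax = b  →  x = [-6.2588 3.1567]
‖b‖₂ = 2.8284 and ‖x‖₂ = 7.0098
Δx = A⁻¹·δb where δb = 1/61·2.8284·d; ‖Δx‖ = 0.1625
relative error = 0.0232
realised/bound (from unrounded values) ≈ 0.0323
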